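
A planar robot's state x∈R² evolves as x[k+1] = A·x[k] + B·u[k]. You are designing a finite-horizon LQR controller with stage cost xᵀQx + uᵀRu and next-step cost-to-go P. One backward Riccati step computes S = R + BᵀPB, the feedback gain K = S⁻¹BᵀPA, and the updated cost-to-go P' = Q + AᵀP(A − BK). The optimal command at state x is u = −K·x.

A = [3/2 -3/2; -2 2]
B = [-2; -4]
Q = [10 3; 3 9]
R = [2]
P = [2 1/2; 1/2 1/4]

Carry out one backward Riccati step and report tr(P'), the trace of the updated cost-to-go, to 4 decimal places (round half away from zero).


21.7273

BᵀP = [-6.0000 -2.0000]
S = R + BᵀPB = [2] + [20.0000] = [22.0000]
BᵀPA = [-5.0000 5.0000]
K = S⁻¹·BᵀPA = [-0.2273 0.2273]
A−BK = [1.0455 -1.0455; -2.9091 2.9091]
AᵀP(A−BK) = [1.3636 -1.3636; -1.3636 1.3636]
P' = Q + AᵀP(A−BK) = [11.3636 1.6364; 1.6364 10.3636]
tr(P') = 21.7273


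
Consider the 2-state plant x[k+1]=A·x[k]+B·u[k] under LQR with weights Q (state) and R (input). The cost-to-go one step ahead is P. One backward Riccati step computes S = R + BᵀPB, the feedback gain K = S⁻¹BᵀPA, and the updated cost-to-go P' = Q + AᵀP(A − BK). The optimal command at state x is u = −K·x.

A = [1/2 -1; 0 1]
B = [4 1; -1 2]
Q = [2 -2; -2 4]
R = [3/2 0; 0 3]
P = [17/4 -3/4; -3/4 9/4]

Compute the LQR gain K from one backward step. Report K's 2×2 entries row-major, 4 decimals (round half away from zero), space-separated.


0.1101 -0.3191 0.0435 0.2501

BᵀP = [17.7500 -5.2500; 2.7500 3.7500]
S = R + BᵀPB = [3/2 0; 0 3] + [76.2500 7.2500; 7.2500 10.2500] = [77.7500 7.2500; 7.2500 13.2500]
BᵀPA = [8.8750 -23.0000; 1.3750 1.0000]
K = S⁻¹·BᵀPA = [0.1101 -0.3191; 0.0435 0.2501]
A−BK = [0.0161 0.0265; 0.0230 0.1807]
AᵀP(A−BK) = [0.0256 -0.0115; -0.0115 0.4097]
P' = Q + AᵀP(A−BK) = [2.0256 -2.0115; -2.0115 4.4097]
tr(P') = 6.4353


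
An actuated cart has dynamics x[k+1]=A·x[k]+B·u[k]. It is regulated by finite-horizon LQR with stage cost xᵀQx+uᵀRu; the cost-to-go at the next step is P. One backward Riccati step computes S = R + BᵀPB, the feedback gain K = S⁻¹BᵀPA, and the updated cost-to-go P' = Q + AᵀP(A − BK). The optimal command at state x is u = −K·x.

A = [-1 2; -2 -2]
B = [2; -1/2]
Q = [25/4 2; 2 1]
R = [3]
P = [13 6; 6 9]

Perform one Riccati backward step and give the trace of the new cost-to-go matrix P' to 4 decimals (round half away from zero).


BᵀP = [23.0000 7.5000]
S = R + BᵀPB = [3] + [42.2500] = [45.2500]
BᵀPA = [-38.0000 31.0000]
K = S⁻¹·BᵀPA = [-0.8398 0.6851]
A−BK = [0.6796 0.6298; -2.4199 -1.6575]
AᵀP(A−BK) = [41.0884 24.0331; 24.0331 18.7624]
P' = Q + AᵀP(A−BK) = [47.3384 26.0331; 26.0331 19.7624]
tr(P') = 67.1008

67.1008


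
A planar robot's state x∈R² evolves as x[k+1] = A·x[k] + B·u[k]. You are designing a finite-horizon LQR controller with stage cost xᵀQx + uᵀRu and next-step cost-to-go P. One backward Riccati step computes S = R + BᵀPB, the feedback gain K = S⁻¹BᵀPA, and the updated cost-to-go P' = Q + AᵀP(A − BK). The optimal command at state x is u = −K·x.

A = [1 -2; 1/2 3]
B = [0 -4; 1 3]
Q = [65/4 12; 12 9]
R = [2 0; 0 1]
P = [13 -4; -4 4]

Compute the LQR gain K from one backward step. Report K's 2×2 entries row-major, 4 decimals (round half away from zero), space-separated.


0.5689 0.7005 -0.1933 0.5642

BᵀP = [-4.0000 4.0000; -64.0000 28.0000]
S = R + BᵀPB = [2 0; 0 1] + [4.0000 28.0000; 28.0000 340.0000] = [6.0000 28.0000; 28.0000 341.0000]
BᵀPA = [-2.0000 20.0000; -50.0000 212.0000]
K = S⁻¹·BᵀPA = [0.5689 0.7005; -0.1933 0.5642]
A−BK = [0.2266 0.2567; 0.5111 0.6070]
AᵀP(A−BK) = [1.4707 1.6101; 1.6101 2.3835]
P' = Q + AᵀP(A−BK) = [17.7207 13.6101; 13.6101 11.3835]
tr(P') = 29.1042


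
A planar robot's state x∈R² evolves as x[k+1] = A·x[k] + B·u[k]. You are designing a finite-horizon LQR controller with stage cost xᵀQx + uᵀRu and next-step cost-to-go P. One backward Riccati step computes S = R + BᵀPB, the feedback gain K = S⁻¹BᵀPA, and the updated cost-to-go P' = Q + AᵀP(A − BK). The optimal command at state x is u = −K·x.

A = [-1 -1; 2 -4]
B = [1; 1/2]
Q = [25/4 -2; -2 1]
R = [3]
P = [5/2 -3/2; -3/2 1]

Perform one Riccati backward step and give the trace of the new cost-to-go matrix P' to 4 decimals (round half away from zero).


BᵀP = [1.7500 -1.0000]
S = R + BᵀPB = [3] + [1.2500] = [4.2500]
BᵀPA = [-3.7500 2.2500]
K = S⁻¹·BᵀPA = [-0.8824 0.5294]
A−BK = [-0.1176 -1.5294; 2.4412 -4.2647]
AᵀP(A−BK) = [9.1912 -6.5147; -6.5147 5.3088]
P' = Q + AᵀP(A−BK) = [15.4412 -8.5147; -8.5147 6.3088]
tr(P') = 21.7500

21.7500


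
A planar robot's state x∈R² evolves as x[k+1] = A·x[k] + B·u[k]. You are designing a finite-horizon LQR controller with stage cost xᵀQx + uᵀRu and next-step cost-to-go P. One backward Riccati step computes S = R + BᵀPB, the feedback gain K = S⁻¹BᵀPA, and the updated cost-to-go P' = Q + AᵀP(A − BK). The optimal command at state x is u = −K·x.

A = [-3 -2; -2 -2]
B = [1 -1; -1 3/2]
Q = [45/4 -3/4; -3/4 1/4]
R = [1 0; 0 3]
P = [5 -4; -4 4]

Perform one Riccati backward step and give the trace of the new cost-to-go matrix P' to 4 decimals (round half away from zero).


21.5247

BᵀP = [9.0000 -8.0000; -11.0000 10.0000]
S = R + BᵀPB = [1 0; 0 3] + [17.0000 -21.0000; -21.0000 26.0000] = [18.0000 -21.0000; -21.0000 29.0000]
BᵀPA = [-11.0000 -2.0000; 13.0000 2.0000]
K = S⁻¹·BᵀPA = [-0.5679 -0.1975; 0.0370 -0.0741]
A−BK = [-2.3951 -1.8765; -2.6235 -2.0864]
AᵀP(A−BK) = [6.2716 4.7901; 4.7901 3.7531]
P' = Q + AᵀP(A−BK) = [17.5216 4.0401; 4.0401 4.0031]
tr(P') = 21.5247


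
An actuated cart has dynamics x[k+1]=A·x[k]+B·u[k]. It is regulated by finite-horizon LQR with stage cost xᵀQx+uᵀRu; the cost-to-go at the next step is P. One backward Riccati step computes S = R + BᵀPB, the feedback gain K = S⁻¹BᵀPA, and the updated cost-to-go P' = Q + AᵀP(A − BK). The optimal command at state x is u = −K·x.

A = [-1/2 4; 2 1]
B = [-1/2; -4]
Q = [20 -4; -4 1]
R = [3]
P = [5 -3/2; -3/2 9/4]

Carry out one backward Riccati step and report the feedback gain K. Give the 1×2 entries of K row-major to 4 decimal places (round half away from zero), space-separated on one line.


BᵀP = [3.5000 -8.2500]
S = R + BᵀPB = [3] + [31.2500] = [34.2500]
BᵀPA = [-18.2500 5.7500]
K = S⁻¹·BᵀPA = [-0.5328 0.1679]
A−BK = [-0.7664 4.0839; -0.1314 1.6715]
AᵀP(A−BK) = [3.5255 -13.6861; -13.6861 69.2847]
P' = Q + AᵀP(A−BK) = [23.5255 -17.6861; -17.6861 70.2847]
tr(P') = 93.8102

-0.5328 0.1679


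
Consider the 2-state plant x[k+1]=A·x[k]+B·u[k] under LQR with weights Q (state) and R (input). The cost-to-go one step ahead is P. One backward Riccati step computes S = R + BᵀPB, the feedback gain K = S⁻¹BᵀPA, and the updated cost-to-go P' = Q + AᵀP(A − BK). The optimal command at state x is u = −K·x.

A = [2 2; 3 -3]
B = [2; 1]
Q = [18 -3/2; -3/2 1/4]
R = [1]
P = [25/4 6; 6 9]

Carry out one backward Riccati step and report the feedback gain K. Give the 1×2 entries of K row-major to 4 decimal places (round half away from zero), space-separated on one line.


BᵀP = [18.5000 21.0000]
S = R + BᵀPB = [1] + [58.0000] = [59.0000]
BᵀPA = [100.0000 -26.0000]
K = S⁻¹·BᵀPA = [1.6949 -0.4407]
A−BK = [-1.3898 2.8814; 1.3051 -2.5593]
AᵀP(A−BK) = [8.5085 -11.9322; -11.9322 22.5424]
P' = Q + AᵀP(A−BK) = [26.5085 -13.4322; -13.4322 22.7924]
tr(P') = 49.3008

1.6949 -0.4407


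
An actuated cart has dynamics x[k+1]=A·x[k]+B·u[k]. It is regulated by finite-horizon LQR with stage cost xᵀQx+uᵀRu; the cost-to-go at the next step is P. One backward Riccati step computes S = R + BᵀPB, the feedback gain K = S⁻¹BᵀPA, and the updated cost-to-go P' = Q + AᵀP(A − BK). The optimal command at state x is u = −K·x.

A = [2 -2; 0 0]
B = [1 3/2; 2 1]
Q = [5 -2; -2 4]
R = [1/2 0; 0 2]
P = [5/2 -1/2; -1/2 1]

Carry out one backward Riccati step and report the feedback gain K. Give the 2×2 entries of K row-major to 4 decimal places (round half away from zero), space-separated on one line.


-0.1391 0.1391 0.9855 -0.9855

BᵀP = [1.5000 1.5000; 3.2500 0.2500]
S = R + BᵀPB = [1/2 0; 0 2] + [4.5000 3.7500; 3.7500 5.1250] = [5.0000 3.7500; 3.7500 7.1250]
BᵀPA = [3.0000 -3.0000; 6.5000 -6.5000]
K = S⁻¹·BᵀPA = [-0.1391 0.1391; 0.9855 -0.9855]
A−BK = [0.6609 -0.6609; -0.7072 0.7072]
AᵀP(A−BK) = [4.0116 -4.0116; -4.0116 4.0116]
P' = Q + AᵀP(A−BK) = [9.0116 -6.0116; -6.0116 8.0116]
tr(P') = 17.0232


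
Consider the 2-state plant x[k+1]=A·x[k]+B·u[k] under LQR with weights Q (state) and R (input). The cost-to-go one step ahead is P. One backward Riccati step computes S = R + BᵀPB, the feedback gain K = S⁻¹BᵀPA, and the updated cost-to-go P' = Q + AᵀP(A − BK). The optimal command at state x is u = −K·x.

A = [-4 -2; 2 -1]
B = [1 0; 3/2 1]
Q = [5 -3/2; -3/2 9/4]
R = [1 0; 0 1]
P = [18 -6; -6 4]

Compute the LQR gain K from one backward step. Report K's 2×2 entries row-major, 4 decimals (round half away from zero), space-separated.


-3.6000 -1.8000 6.4000 1.6000

BᵀP = [9.0000 0.0000; -6.0000 4.0000]
S = R + BᵀPB = [1 0; 0 1] + [9.0000 0.0000; 0.0000 4.0000] = [10.0000 0.0000; 0.0000 5.0000]
BᵀPA = [-36.0000 -18.0000; 32.0000 8.0000]
K = S⁻¹·BᵀPA = [-3.6000 -1.8000; 6.4000 1.6000]
A−BK = [-0.4000 -0.2000; 1.0000 0.1000]
AᵀP(A−BK) = [65.6000 20.0000; 20.0000 6.8000]
P' = Q + AᵀP(A−BK) = [70.6000 18.5000; 18.5000 9.0500]
tr(P') = 79.6500


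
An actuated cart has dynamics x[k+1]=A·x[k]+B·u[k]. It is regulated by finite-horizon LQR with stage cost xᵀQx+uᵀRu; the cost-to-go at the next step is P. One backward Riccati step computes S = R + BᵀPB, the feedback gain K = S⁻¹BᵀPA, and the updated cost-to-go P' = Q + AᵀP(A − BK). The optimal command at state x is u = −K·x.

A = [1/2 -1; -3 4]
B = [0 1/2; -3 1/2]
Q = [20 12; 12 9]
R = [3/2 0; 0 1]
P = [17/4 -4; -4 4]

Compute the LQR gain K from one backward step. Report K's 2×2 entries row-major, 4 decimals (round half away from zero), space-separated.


1.1200 -1.6000 0.0588 -0.1176

BᵀP = [12.0000 -12.0000; 0.1250 0.0000]
S = R + BᵀPB = [3/2 0; 0 1] + [36.0000 0.0000; 0.0000 0.0625] = [37.5000 0.0000; 0.0000 1.0625]
BᵀPA = [42.0000 -60.0000; 0.0625 -0.1250]
K = S⁻¹·BᵀPA = [1.1200 -1.6000; 0.0588 -0.1176]
A−BK = [0.4706 -0.9412; 0.3306 -0.7412]
AᵀP(A−BK) = [2.0188 -2.9176; -2.9176 4.2353]
P' = Q + AᵀP(A−BK) = [22.0188 9.0824; 9.0824 13.2353]
tr(P') = 35.2541


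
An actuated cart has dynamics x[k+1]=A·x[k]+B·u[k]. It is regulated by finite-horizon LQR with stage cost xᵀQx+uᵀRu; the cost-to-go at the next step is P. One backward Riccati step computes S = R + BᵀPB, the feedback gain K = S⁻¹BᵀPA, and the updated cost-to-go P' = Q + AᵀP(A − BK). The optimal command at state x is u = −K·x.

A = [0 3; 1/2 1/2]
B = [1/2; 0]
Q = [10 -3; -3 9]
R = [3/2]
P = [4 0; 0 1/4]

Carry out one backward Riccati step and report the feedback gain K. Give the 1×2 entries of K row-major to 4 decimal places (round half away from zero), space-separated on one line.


0.0000 2.4000

BᵀP = [2.0000 0.0000]
S = R + BᵀPB = [3/2] + [1.0000] = [2.5000]
BᵀPA = [0.0000 6.0000]
K = S⁻¹·BᵀPA = [0.0000 2.4000]
A−BK = [0.0000 1.8000; 0.5000 0.5000]
AᵀP(A−BK) = [0.0625 0.0625; 0.0625 21.6625]
P' = Q + AᵀP(A−BK) = [10.0625 -2.9375; -2.9375 30.6625]
tr(P') = 40.7250


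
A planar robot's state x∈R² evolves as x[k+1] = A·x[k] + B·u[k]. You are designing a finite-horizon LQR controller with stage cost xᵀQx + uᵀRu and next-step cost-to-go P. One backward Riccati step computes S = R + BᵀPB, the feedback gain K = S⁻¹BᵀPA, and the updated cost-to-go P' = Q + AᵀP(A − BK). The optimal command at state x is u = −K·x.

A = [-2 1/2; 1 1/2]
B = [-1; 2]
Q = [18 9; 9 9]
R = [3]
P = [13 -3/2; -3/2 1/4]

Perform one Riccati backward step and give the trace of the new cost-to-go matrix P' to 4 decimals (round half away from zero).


BᵀP = [-16.0000 2.0000]
S = R + BᵀPB = [3] + [20.0000] = [23.0000]
BᵀPA = [34.0000 -7.0000]
K = S⁻¹·BᵀPA = [1.4783 -0.3043]
A−BK = [-0.5217 0.1957; -1.9565 1.1087]
AᵀP(A−BK) = [7.9891 -1.7772; -1.7772 0.4321]
P' = Q + AᵀP(A−BK) = [25.9891 7.2228; 7.2228 9.4321]
tr(P') = 35.4212

35.4212


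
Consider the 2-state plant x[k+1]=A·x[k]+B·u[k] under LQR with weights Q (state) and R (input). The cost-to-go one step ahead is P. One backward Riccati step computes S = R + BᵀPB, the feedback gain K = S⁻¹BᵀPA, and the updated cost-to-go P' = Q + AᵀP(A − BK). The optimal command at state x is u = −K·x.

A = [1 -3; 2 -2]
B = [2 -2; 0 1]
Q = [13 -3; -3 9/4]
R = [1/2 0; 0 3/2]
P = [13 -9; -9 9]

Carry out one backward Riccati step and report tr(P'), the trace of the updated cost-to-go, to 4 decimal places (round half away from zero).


BᵀP = [26.0000 -18.0000; -35.0000 27.0000]
S = R + BᵀPB = [1/2 0; 0 3/2] + [52.0000 -70.0000; -70.0000 97.0000] = [52.5000 -70.0000; -70.0000 98.5000]
BᵀPA = [-10.0000 -42.0000; 19.0000 51.0000]
K = S⁻¹·BᵀPA = [1.2719 -2.0903; 1.0968 -0.9677]
A−BK = [0.6498 -0.7548; 0.9032 -1.0323]
AᵀP(A−BK) = [4.8802 -5.5161; -5.5161 6.5613]
P' = Q + AᵀP(A−BK) = [17.8802 -8.5161; -8.5161 8.8113]
tr(P') = 26.6915

26.6915


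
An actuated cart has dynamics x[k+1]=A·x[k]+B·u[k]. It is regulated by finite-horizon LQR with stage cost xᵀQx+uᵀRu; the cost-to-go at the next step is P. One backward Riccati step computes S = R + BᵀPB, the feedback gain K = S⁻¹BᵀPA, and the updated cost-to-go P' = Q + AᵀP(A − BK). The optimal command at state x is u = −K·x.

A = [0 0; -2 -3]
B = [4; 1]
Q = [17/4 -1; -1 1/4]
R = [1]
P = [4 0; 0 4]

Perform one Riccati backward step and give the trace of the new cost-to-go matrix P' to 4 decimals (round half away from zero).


BᵀP = [16.0000 4.0000]
S = R + BᵀPB = [1] + [68.0000] = [69.0000]
BᵀPA = [-8.0000 -12.0000]
K = S⁻¹·BᵀPA = [-0.1159 -0.1739]
A−BK = [0.4638 0.6957; -1.8841 -2.8261]
AᵀP(A−BK) = [15.0725 22.6087; 22.6087 33.9130]
P' = Q + AᵀP(A−BK) = [19.3225 21.6087; 21.6087 34.1630]
tr(P') = 53.4855

53.4855


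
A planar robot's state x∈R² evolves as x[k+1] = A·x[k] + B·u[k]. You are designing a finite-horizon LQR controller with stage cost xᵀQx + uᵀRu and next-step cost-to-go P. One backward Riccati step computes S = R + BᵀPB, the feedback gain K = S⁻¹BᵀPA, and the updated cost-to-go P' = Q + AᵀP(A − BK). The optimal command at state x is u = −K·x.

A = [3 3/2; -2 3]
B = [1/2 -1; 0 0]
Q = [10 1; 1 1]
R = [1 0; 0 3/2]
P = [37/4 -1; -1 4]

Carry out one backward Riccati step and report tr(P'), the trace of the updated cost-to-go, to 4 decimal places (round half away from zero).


BᵀP = [4.6250 -0.5000; -9.2500 1.0000]
S = R + BᵀPB = [1 0; 0 3/2] + [2.3125 -4.6250; -4.6250 9.2500] = [3.3125 -4.6250; -4.6250 10.7500]
BᵀPA = [14.8750 5.4375; -29.7500 -10.8750]
K = S⁻¹·BᵀPA = [1.5692 0.5736; -2.0923 -0.7648]
A−BK = [0.1231 0.4484; -2.0000 3.0000]
AᵀP(A−BK) = [25.6615 -19.6615; -19.6615 36.3758]
P' = Q + AᵀP(A−BK) = [35.6615 -18.6615; -18.6615 37.3758]
tr(P') = 73.0374

73.0374


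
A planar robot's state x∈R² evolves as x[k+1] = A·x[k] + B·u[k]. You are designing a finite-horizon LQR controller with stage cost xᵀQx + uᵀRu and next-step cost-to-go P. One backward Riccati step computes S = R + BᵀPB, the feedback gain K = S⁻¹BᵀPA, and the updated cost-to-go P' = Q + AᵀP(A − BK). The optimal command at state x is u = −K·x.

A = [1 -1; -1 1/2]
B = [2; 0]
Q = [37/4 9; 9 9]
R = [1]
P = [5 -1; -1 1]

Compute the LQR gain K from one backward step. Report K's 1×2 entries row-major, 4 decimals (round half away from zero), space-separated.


BᵀP = [10.0000 -2.0000]
S = R + BᵀPB = [1] + [20.0000] = [21.0000]
BᵀPA = [12.0000 -11.0000]
K = S⁻¹·BᵀPA = [0.5714 -0.5238]
A−BK = [-0.1429 0.0476; -1.0000 0.5000]
AᵀP(A−BK) = [1.1429 -0.7143; -0.7143 0.4881]
P' = Q + AᵀP(A−BK) = [10.3929 8.2857; 8.2857 9.4881]
tr(P') = 19.8810

0.5714 -0.5238


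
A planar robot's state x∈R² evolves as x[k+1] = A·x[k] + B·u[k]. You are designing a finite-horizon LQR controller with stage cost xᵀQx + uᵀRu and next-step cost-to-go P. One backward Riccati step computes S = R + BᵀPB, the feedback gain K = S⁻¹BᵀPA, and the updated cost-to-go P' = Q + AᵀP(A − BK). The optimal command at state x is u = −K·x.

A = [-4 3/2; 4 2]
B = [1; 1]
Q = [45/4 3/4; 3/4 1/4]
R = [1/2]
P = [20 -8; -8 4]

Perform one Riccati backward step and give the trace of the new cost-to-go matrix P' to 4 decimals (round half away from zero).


BᵀP = [12.0000 -4.0000]
S = R + BᵀPB = [1/2] + [8.0000] = [8.5000]
BᵀPA = [-64.0000 10.0000]
K = S⁻¹·BᵀPA = [-7.5294 1.1765]
A−BK = [3.5294 0.3235; 11.5294 0.8235]
AᵀP(A−BK) = [158.1176 3.2941; 3.2941 1.2353]
P' = Q + AᵀP(A−BK) = [169.3676 4.0441; 4.0441 1.4853]
tr(P') = 170.8529

170.8529


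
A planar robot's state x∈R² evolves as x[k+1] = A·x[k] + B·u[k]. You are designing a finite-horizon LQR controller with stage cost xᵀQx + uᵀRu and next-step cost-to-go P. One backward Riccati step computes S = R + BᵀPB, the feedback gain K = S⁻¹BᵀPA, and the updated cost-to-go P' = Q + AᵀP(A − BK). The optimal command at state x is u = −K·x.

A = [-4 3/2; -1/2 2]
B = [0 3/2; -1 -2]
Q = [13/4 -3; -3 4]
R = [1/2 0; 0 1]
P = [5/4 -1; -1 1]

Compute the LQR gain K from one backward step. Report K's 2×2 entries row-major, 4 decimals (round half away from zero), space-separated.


-0.0258 -0.3247 -0.9889 -0.0037

BᵀP = [1.0000 -1.0000; 3.8750 -3.5000]
S = R + BᵀPB = [1/2 0; 0 1] + [1.0000 3.5000; 3.5000 12.8125] = [1.5000 3.5000; 3.5000 13.8125]
BᵀPA = [-3.5000 -0.5000; -13.7500 -1.1875]
K = S⁻¹·BᵀPA = [-0.0258 -0.3247; -0.9889 -0.0037]
A−BK = [-2.5166 1.5055; -2.5037 1.6679]
AᵀP(A−BK) = [2.5618 -0.9373; -0.9373 0.6458]
P' = Q + AᵀP(A−BK) = [5.8118 -3.9373; -3.9373 4.6458]
tr(P') = 10.4576


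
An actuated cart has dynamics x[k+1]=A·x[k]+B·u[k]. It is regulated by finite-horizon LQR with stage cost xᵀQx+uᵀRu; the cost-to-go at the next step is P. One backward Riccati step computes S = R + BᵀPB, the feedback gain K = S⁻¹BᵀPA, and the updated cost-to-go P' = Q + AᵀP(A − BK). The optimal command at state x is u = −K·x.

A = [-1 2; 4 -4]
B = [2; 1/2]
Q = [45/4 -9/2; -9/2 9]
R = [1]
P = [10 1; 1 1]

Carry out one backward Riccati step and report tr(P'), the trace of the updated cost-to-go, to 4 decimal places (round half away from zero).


BᵀP = [20.5000 2.5000]
S = R + BᵀPB = [1] + [42.2500] = [43.2500]
BᵀPA = [-10.5000 31.0000]
K = S⁻¹·BᵀPA = [-0.2428 0.7168]
A−BK = [-0.5145 0.5665; 4.1214 -4.3584]
AᵀP(A−BK) = [15.4509 -16.4740; -16.4740 17.7803]
P' = Q + AᵀP(A−BK) = [26.7009 -20.9740; -20.9740 26.7803]
tr(P') = 53.4812

53.4812


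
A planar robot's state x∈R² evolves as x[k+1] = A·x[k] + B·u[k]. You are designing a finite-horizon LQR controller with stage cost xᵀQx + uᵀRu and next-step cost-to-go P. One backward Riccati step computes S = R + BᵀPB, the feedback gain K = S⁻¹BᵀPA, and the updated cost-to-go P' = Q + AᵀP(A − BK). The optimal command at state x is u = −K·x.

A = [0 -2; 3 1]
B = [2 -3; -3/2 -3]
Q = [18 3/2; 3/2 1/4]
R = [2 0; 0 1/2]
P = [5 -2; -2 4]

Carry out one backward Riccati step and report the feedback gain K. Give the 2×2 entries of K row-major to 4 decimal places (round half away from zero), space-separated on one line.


-0.8142 -0.8158 -0.5567 0.1024

BᵀP = [13.0000 -10.0000; -9.0000 -6.0000]
S = R + BᵀPB = [2 0; 0 1/2] + [41.0000 -9.0000; -9.0000 45.0000] = [43.0000 -9.0000; -9.0000 45.5000]
BᵀPA = [-30.0000 -36.0000; -18.0000 12.0000]
K = S⁻¹·BᵀPA = [-0.8142 -0.8158; -0.5567 0.1024]
A−BK = [-0.0416 -0.0613; 0.1088 0.0834]
AᵀP(A−BK) = [1.5548 1.3692; 1.3692 1.4034]
P' = Q + AᵀP(A−BK) = [19.5548 2.8692; 2.8692 1.6534]
tr(P') = 21.2081


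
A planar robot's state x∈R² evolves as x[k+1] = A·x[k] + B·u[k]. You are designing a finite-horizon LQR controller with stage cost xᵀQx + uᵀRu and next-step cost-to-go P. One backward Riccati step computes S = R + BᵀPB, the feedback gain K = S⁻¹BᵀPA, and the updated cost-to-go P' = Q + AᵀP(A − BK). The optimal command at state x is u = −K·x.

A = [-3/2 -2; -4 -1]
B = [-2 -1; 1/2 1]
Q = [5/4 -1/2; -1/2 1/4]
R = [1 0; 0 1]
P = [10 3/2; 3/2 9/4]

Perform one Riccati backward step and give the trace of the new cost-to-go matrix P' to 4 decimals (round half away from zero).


29.9038

BᵀP = [-19.2500 -1.8750; -8.5000 0.7500]
S = R + BᵀPB = [1 0; 0 1] + [37.5625 17.3750; 17.3750 9.2500] = [38.5625 17.3750; 17.3750 10.2500]
BᵀPA = [36.3750 40.3750; 9.7500 16.2500]
K = S⁻¹·BᵀPA = [2.1787 1.4083; -2.7420 -0.8019]
A−BK = [0.1155 0.0147; -2.3474 -0.9023]
AᵀP(A−BK) = [23.9834 9.8414; 9.8414 4.4203]
P' = Q + AᵀP(A−BK) = [25.2334 9.3414; 9.3414 4.6703]
tr(P') = 29.9038


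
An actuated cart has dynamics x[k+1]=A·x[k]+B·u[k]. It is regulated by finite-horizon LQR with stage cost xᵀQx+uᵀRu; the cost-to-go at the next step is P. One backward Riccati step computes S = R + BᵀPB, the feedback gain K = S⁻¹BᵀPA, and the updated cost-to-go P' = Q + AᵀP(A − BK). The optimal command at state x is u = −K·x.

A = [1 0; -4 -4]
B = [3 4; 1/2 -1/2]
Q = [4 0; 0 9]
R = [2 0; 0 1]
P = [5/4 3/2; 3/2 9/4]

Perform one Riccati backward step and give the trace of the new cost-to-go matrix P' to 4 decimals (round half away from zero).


28.6396

BᵀP = [4.5000 5.6250; 4.2500 4.8750]
S = R + BᵀPB = [2 0; 0 1] + [16.3125 15.1875; 15.1875 14.5625] = [18.3125 15.1875; 15.1875 15.5625]
BᵀPA = [-18.0000 -22.5000; -15.2500 -19.5000]
K = S⁻¹·BᵀPA = [-0.8930 -0.9940; -0.1084 -0.2830]
A−BK = [4.1127 4.1139; -3.6077 -3.6445]
AᵀP(A−BK) = [7.5223 7.7929; 7.7929 8.1173]
P' = Q + AᵀP(A−BK) = [11.5223 7.7929; 7.7929 17.1173]
tr(P') = 28.6396


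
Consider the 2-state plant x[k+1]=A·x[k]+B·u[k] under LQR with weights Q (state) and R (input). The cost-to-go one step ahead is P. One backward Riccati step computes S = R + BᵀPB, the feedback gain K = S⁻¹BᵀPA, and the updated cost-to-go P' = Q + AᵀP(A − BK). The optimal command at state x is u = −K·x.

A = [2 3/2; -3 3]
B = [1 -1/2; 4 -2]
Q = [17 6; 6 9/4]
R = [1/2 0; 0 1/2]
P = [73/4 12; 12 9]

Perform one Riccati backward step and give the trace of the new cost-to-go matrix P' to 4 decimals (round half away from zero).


29.7991

BᵀP = [66.2500 48.0000; -33.1250 -24.0000]
S = R + BᵀPB = [1/2 0; 0 1/2] + [258.2500 -129.1250; -129.1250 64.5625] = [258.7500 -129.1250; -129.1250 65.0625]
BᵀPA = [-11.5000 243.3750; 5.7500 -121.6875]
K = S⁻¹·BᵀPA = [-0.0356 0.7528; 0.0178 -0.3764]
A−BK = [2.0445 0.5591; -2.8222 -0.7638]
AᵀP(A−BK) = [9.4887 2.5708; 2.5708 1.0604]
P' = Q + AᵀP(A−BK) = [26.4887 8.5708; 8.5708 3.3104]
tr(P') = 29.7991


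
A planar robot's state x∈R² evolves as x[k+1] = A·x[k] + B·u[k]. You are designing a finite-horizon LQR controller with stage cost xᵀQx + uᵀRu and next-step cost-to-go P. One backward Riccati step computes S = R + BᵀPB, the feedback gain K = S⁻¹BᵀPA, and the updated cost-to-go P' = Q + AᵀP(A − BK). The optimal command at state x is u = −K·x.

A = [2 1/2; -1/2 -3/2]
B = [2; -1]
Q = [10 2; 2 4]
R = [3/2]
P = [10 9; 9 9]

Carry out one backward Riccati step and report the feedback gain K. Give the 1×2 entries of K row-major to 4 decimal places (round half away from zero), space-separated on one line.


BᵀP = [11.0000 9.0000]
S = R + BᵀPB = [3/2] + [13.0000] = [14.5000]
BᵀPA = [17.5000 -8.0000]
K = S⁻¹·BᵀPA = [1.2069 -0.5517]
A−BK = [-0.4138 1.6034; 0.7069 -2.0517]
AᵀP(A−BK) = [3.1293 -2.8448; -2.8448 4.8362]
P' = Q + AᵀP(A−BK) = [13.1293 -0.8448; -0.8448 8.8362]
tr(P') = 21.9655

1.2069 -0.5517


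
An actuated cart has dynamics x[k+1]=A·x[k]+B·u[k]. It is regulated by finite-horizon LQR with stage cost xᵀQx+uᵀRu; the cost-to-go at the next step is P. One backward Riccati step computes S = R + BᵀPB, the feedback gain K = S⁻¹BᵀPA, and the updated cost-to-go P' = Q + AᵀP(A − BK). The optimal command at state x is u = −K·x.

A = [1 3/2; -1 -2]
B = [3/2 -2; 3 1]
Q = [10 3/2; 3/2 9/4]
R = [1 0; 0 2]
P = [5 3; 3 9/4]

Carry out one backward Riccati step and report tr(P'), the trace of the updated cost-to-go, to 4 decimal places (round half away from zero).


13.6868

BᵀP = [16.5000 11.2500; -7.0000 -3.7500]
S = R + BᵀPB = [1 0; 0 2] + [58.5000 -21.7500; -21.7500 10.2500] = [59.5000 -21.7500; -21.7500 12.2500]
BᵀPA = [5.2500 2.2500; -3.2500 -3.0000]
K = S⁻¹·BᵀPA = [-0.0249 -0.1473; -0.3096 -0.5065]
A−BK = [0.4183 0.7080; -0.6157 -1.0516]
AᵀP(A−BK) = [0.3748 0.6274; 0.6274 1.0621]
P' = Q + AᵀP(A−BK) = [10.3748 2.1274; 2.1274 3.3121]
tr(P') = 13.6868


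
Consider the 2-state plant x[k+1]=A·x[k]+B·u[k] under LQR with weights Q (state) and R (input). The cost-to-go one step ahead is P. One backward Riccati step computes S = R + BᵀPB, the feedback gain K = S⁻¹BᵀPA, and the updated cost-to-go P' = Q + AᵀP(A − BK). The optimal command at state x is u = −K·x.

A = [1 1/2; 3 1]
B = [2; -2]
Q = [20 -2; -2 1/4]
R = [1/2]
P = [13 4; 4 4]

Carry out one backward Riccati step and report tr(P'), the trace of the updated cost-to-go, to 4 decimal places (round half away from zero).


93.4041

BᵀP = [18.0000 0.0000]
S = R + BᵀPB = [1/2] + [36.0000] = [36.5000]
BᵀPA = [18.0000 9.0000]
K = S⁻¹·BᵀPA = [0.4932 0.2466]
A−BK = [0.0137 0.0068; 3.9863 1.4932]
AᵀP(A−BK) = [64.1233 24.0616; 24.0616 9.0308]
P' = Q + AᵀP(A−BK) = [84.1233 22.0616; 22.0616 9.2808]
tr(P') = 93.4041


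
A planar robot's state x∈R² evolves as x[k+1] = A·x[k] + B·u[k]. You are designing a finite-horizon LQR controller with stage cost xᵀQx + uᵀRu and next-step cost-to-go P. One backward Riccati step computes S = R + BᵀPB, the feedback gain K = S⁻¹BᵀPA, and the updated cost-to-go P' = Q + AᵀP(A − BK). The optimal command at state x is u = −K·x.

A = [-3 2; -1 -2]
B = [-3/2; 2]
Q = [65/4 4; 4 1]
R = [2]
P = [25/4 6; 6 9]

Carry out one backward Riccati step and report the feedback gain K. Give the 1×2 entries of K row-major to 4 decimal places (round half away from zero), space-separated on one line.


-1.0506 -0.7938

BᵀP = [2.6250 9.0000]
S = R + BᵀPB = [2] + [14.0625] = [16.0625]
BᵀPA = [-16.8750 -12.7500]
K = S⁻¹·BᵀPA = [-1.0506 -0.7938]
A−BK = [-4.5759 0.8093; 1.1012 -0.4125]
AᵀP(A−BK) = [83.5214 -8.8949; -8.8949 2.8794]
P' = Q + AᵀP(A−BK) = [99.7714 -4.8949; -4.8949 3.8794]
tr(P') = 103.6508


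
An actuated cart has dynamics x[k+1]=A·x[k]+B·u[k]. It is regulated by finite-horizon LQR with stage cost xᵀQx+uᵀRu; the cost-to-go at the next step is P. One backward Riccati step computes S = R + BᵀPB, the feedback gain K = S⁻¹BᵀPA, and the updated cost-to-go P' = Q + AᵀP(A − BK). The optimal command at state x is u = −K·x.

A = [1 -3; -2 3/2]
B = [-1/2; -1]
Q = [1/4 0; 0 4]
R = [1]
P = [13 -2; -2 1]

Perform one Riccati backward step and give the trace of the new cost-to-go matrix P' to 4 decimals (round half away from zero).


BᵀP = [-4.5000 0.0000]
S = R + BᵀPB = [1] + [2.2500] = [3.2500]
BᵀPA = [-4.5000 13.5000]
K = S⁻¹·BᵀPA = [-1.3846 4.1538]
A−BK = [0.3077 -0.9231; -3.3846 5.6538]
AᵀP(A−BK) = [18.7692 -38.3077; -38.3077 81.1731]
P' = Q + AᵀP(A−BK) = [19.0192 -38.3077; -38.3077 85.1731]
tr(P') = 104.1923

104.1923


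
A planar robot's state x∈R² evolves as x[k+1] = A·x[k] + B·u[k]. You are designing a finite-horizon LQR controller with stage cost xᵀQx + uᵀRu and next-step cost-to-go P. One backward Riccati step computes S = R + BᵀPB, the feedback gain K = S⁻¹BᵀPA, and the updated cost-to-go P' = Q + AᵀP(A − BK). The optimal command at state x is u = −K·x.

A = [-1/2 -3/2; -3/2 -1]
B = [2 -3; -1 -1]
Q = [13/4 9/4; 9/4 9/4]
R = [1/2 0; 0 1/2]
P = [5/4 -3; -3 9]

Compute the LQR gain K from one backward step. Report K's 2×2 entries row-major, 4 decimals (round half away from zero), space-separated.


BᵀP = [5.5000 -15.0000; -0.7500 0.0000]
S = R + BᵀPB = [1/2 0; 0 1/2] + [26.0000 -1.5000; -1.5000 2.2500] = [26.5000 -1.5000; -1.5000 2.7500]
BᵀPA = [19.7500 6.7500; 0.3750 1.1250]
K = S⁻¹·BᵀPA = [0.7770 0.2867; 0.5602 0.5655]
A−BK = [-0.3735 -0.3770; -0.1628 -0.1478]
AᵀP(A−BK) = [0.5069 0.3126; 0.3126 0.2409]
P' = Q + AᵀP(A−BK) = [3.7569 2.5626; 2.5626 2.4909]
tr(P') = 6.2478

0.7770 0.2867 0.5602 0.5655


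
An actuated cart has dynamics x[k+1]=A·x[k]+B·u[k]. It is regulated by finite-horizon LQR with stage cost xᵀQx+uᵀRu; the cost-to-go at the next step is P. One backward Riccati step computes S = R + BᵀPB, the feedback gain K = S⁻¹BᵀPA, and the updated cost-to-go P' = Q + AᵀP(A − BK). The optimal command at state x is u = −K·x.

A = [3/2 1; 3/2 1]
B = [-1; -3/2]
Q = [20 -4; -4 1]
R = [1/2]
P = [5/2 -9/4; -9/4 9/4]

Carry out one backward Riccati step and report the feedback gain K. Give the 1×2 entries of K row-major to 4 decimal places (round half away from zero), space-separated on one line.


BᵀP = [0.8750 -1.1250]
S = R + BᵀPB = [1/2] + [0.8125] = [1.3125]
BᵀPA = [-0.3750 -0.2500]
K = S⁻¹·BᵀPA = [-0.2857 -0.1905]
A−BK = [1.2143 0.8095; 1.0714 0.7143]
AᵀP(A−BK) = [0.4554 0.3036; 0.3036 0.2024]
P' = Q + AᵀP(A−BK) = [20.4554 -3.6964; -3.6964 1.2024]
tr(P') = 21.6577

-0.2857 -0.1905


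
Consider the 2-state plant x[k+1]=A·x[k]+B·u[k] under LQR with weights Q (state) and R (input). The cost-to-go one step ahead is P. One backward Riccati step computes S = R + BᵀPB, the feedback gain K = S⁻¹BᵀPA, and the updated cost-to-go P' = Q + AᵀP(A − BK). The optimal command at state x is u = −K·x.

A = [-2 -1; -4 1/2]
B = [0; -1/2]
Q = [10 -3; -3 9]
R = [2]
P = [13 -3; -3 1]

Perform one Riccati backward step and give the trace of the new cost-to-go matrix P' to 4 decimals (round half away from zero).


53.4444

BᵀP = [1.5000 -0.5000]
S = R + BᵀPB = [2] + [0.2500] = [2.2500]
BᵀPA = [-1.0000 -1.7500]
K = S⁻¹·BᵀPA = [-0.4444 -0.7778]
A−BK = [-2.0000 -1.0000; -4.2222 0.1111]
AᵀP(A−BK) = [19.5556 14.2222; 14.2222 14.8889]
P' = Q + AᵀP(A−BK) = [29.5556 11.2222; 11.2222 23.8889]
tr(P') = 53.4444


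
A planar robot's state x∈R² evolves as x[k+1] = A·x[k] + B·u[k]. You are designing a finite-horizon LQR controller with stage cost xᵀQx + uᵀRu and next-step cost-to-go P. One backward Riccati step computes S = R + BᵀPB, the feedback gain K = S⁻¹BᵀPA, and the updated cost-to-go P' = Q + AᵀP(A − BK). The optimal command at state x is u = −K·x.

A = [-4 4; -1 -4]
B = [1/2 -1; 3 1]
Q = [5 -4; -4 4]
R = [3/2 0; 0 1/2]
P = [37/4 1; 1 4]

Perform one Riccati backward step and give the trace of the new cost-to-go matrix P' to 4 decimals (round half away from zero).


BᵀP = [7.6250 12.5000; -8.2500 3.0000]
S = R + BᵀPB = [3/2 0; 0 1/2] + [41.3125 4.8750; 4.8750 11.2500] = [42.8125 4.8750; 4.8750 11.7500]
BᵀPA = [-43.0000 -19.5000; 30.0000 -45.0000]
K = S⁻¹·BᵀPA = [-1.3593 -0.0203; 3.1172 -3.8213]
A−BK = [-0.2032 0.1888; -0.0392 -0.1176]
AᵀP(A−BK) = [8.0339 -6.2343; -6.2343 7.6427]
P' = Q + AᵀP(A−BK) = [13.0339 -10.2343; -10.2343 11.6427]
tr(P') = 24.6766

24.6766


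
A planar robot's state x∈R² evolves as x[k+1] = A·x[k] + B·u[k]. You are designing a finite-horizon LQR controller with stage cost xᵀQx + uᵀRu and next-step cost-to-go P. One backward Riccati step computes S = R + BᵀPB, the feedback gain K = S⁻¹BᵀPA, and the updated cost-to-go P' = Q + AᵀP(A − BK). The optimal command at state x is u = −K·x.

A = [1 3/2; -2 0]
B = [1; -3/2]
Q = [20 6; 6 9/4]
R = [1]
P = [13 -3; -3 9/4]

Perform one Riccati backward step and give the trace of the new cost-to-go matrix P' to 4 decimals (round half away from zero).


BᵀP = [17.5000 -6.3750]
S = R + BᵀPB = [1] + [27.0625] = [28.0625]
BᵀPA = [30.2500 26.2500]
K = S⁻¹·BᵀPA = [1.0780 0.9354]
A−BK = [-0.0780 0.5646; -0.3831 1.4031]
AᵀP(A−BK) = [1.3920 0.2038; 0.2038 4.6954]
P' = Q + AᵀP(A−BK) = [21.3920 6.2038; 6.2038 6.9454]
tr(P') = 28.3374

28.3374


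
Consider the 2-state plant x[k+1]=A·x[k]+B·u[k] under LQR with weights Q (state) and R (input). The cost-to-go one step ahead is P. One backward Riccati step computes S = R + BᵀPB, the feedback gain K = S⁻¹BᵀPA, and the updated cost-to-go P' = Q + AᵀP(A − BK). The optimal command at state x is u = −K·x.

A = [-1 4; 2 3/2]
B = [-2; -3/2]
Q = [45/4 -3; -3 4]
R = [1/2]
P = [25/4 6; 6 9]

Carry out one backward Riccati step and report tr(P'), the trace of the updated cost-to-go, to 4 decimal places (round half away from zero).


BᵀP = [-21.5000 -25.5000]
S = R + BᵀPB = [1/2] + [81.2500] = [81.7500]
BᵀPA = [-29.5000 -124.2500]
K = S⁻¹·BᵀPA = [-0.3609 -1.5199]
A−BK = [-1.7217 0.9602; 1.4587 -0.7798]
AᵀP(A−BK) = [7.6047 -3.8364; -3.8364 3.4052]
P' = Q + AᵀP(A−BK) = [18.8547 -6.8364; -6.8364 7.4052]
tr(P') = 26.2599

26.2599


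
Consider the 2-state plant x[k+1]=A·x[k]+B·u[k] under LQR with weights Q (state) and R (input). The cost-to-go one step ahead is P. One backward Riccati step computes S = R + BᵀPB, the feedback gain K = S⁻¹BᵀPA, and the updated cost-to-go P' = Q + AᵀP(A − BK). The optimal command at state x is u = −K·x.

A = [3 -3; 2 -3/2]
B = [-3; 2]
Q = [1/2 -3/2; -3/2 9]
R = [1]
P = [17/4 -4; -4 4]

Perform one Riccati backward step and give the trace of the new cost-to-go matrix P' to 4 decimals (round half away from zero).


12.1320

BᵀP = [-20.7500 20.0000]
S = R + BᵀPB = [1] + [102.2500] = [103.2500]
BᵀPA = [-22.2500 32.2500]
K = S⁻¹·BᵀPA = [-0.2155 0.3123]
A−BK = [2.3535 -2.0630; 2.4310 -2.1247]
AᵀP(A−BK) = [1.4552 -1.3002; -1.3002 1.1768]
P' = Q + AᵀP(A−BK) = [1.9552 -2.8002; -2.8002 10.1768]
tr(P') = 12.1320


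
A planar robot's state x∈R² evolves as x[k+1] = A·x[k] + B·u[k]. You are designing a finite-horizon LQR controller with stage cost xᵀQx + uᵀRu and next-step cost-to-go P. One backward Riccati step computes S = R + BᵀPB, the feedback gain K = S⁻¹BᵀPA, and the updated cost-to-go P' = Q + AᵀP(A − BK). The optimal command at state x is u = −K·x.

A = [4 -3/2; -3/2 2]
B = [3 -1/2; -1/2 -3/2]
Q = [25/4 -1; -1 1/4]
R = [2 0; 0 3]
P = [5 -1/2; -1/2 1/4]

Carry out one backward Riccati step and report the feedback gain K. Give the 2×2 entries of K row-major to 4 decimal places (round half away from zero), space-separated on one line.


1.3052 -0.5506 -0.0103 -0.1185

BᵀP = [15.2500 -1.6250; -1.7500 -0.1250]
S = R + BᵀPB = [2 0; 0 3] + [46.5625 -5.1875; -5.1875 1.0625] = [48.5625 -5.1875; -5.1875 4.0625]
BᵀPA = [63.4375 -26.1250; -6.8125 2.3750]
K = S⁻¹·BᵀPA = [1.3052 -0.5506; -0.0103 -0.1185]
A−BK = [0.0792 0.0926; -0.8628 1.5470]
AᵀP(A−BK) = [3.6933 -1.7520; -1.7520 1.1464]
P' = Q + AᵀP(A−BK) = [9.9433 -2.7520; -2.7520 1.3964]
tr(P') = 11.3397


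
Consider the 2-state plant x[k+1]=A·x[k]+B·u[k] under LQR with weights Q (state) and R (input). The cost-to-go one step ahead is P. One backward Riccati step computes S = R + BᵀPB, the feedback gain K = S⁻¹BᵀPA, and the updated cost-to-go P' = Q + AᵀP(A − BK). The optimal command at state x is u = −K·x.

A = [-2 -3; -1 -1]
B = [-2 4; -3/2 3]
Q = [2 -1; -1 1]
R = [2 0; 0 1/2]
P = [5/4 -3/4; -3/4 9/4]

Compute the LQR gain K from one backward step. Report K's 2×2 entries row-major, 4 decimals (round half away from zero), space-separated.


0.0479 0.0621 -0.3832 -0.4971

BᵀP = [-1.3750 -1.8750; 2.7500 3.7500]
S = R + BᵀPB = [2 0; 0 1/2] + [5.5625 -11.1250; -11.1250 22.2500] = [7.5625 -11.1250; -11.1250 22.7500]
BᵀPA = [4.6250 6.0000; -9.2500 -12.0000]
K = S⁻¹·BᵀPA = [0.0479 0.0621; -0.3832 -0.4971]
A−BK = [-0.3715 -0.8874; 0.2214 0.5845]
AᵀP(A−BK) = [0.4841 1.1146; 1.1146 2.6621]
P' = Q + AᵀP(A−BK) = [2.4841 0.1146; 0.1146 3.6621]
tr(P') = 6.1463


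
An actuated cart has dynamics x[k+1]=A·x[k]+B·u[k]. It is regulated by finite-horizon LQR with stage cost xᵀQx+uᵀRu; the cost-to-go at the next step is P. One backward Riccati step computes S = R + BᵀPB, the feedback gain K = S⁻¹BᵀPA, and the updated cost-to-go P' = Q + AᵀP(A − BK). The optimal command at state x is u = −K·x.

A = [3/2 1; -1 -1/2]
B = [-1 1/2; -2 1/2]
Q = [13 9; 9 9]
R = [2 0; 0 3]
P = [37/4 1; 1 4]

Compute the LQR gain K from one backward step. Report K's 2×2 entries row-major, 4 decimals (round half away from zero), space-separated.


-0.0102 -0.0612 0.7463 0.4779

BᵀP = [-11.2500 -9.0000; 5.1250 2.5000]
S = R + BᵀPB = [2 0; 0 3] + [29.2500 -10.1250; -10.1250 3.8125] = [31.2500 -10.1250; -10.1250 6.8125]
BᵀPA = [-7.8750 -6.7500; 5.1875 3.8750]
K = S⁻¹·BᵀPA = [-0.0102 -0.0612; 0.7463 0.4779]
A−BK = [1.1166 0.6999; -1.3935 -0.8613]
AᵀP(A−BK) = [17.8607 11.1642; 11.1642 6.9853]
P' = Q + AᵀP(A−BK) = [30.8607 20.1642; 20.1642 15.9853]
tr(P') = 46.8460


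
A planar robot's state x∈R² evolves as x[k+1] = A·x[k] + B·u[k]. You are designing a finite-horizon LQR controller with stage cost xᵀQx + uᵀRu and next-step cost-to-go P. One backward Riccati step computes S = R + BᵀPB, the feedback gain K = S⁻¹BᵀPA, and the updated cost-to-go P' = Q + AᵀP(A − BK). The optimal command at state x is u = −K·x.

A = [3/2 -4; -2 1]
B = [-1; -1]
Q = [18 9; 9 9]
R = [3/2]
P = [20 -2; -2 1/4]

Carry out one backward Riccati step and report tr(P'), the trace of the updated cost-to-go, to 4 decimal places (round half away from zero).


BᵀP = [-18.0000 1.7500]
S = R + BᵀPB = [3/2] + [16.2500] = [17.7500]
BᵀPA = [-30.5000 73.7500]
K = S⁻¹·BᵀPA = [-1.7183 4.1549]
A−BK = [-0.2183 0.1549; -3.7183 5.1549]
AᵀP(A−BK) = [5.5915 -12.7746; -12.7746 29.8239]
P' = Q + AᵀP(A−BK) = [23.5915 -3.7746; -3.7746 38.8239]
tr(P') = 62.4155

62.4155


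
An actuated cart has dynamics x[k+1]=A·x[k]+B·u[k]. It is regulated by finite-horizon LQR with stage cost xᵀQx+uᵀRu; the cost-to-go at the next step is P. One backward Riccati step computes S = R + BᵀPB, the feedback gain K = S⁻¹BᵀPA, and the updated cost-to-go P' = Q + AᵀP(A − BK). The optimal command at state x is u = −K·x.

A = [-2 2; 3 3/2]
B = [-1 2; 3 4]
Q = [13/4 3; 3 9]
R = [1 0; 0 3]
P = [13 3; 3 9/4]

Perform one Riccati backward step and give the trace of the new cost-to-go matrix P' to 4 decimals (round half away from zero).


BᵀP = [-4.0000 3.7500; 38.0000 15.0000]
S = R + BᵀPB = [1 0; 0 3] + [15.2500 7.0000; 7.0000 136.0000] = [16.2500 7.0000; 7.0000 139.0000]
BᵀPA = [19.2500 -2.3750; -31.0000 98.5000]
K = S⁻¹·BᵀPA = [1.3091 -0.4614; -0.2889 0.7319]
A−BK = [-0.1130 0.0748; 0.2285 -0.0432]
AᵀP(A−BK) = [2.0928 -1.3047; -1.3047 1.8774]
P' = Q + AᵀP(A−BK) = [5.3428 1.6953; 1.6953 10.8774]
tr(P') = 16.2202

16.2202


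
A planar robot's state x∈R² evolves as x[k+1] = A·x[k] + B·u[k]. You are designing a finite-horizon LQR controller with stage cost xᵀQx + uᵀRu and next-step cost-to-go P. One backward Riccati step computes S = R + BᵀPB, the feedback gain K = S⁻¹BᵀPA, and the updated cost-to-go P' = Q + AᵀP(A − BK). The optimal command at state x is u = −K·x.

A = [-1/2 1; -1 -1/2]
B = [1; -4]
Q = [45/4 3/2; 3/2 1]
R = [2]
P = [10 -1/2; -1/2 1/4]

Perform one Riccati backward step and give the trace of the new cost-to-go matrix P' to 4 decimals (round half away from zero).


BᵀP = [12.0000 -1.5000]
S = R + BᵀPB = [2] + [18.0000] = [20.0000]
BᵀPA = [-4.5000 12.7500]
K = S⁻¹·BᵀPA = [-0.2250 0.6375]
A−BK = [-0.2750 0.3625; -1.9000 2.0500]
AᵀP(A−BK) = [1.2375 -1.6313; -1.6313 2.4344]
P' = Q + AᵀP(A−BK) = [12.4875 -0.1313; -0.1313 3.4344]
tr(P') = 15.9219

15.9219


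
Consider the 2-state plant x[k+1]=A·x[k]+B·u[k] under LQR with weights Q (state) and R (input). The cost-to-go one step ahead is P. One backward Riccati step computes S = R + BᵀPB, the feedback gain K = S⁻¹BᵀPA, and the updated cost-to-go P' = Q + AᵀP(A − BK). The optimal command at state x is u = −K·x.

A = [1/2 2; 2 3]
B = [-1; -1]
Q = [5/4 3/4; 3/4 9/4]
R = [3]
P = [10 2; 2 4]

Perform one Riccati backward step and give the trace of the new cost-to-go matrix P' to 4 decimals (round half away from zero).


BᵀP = [-12.0000 -6.0000]
S = R + BᵀPB = [3] + [18.0000] = [21.0000]
BᵀPA = [-18.0000 -42.0000]
K = S⁻¹·BᵀPA = [-0.8571 -2.0000]
A−BK = [-0.3571 0.0000; 1.1429 1.0000]
AᵀP(A−BK) = [7.0714 9.0000; 9.0000 16.0000]
P' = Q + AᵀP(A−BK) = [8.3214 9.7500; 9.7500 18.2500]
tr(P') = 26.5714

26.5714
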